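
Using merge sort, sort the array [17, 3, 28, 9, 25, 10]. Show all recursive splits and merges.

Merge sort trace:

Split: [17, 3, 28, 9, 25, 10] -> [17, 3, 28] and [9, 25, 10]
  Split: [17, 3, 28] -> [17] and [3, 28]
    Split: [3, 28] -> [3] and [28]
    Merge: [3] + [28] -> [3, 28]
  Merge: [17] + [3, 28] -> [3, 17, 28]
  Split: [9, 25, 10] -> [9] and [25, 10]
    Split: [25, 10] -> [25] and [10]
    Merge: [25] + [10] -> [10, 25]
  Merge: [9] + [10, 25] -> [9, 10, 25]
Merge: [3, 17, 28] + [9, 10, 25] -> [3, 9, 10, 17, 25, 28]

Final sorted array: [3, 9, 10, 17, 25, 28]

The merge sort proceeds by recursively splitting the array and merging sorted halves.
After all merges, the sorted array is [3, 9, 10, 17, 25, 28].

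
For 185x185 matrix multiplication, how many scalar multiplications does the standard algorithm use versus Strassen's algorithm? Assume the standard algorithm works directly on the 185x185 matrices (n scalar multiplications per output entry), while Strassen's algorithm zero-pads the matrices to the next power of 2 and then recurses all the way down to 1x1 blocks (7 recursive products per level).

Matrix multiplication for 185x185 matrices:

Strassen's algorithm requires power-of-2 dimensions. Pad 185x185 to 256x256 (next power of 2).

Standard algorithm: 185^3 = 6331625 multiplications
Strassen's algorithm: 7^(log2(256)) = 7^8 = 5764801 multiplications
Savings: 6331625 - 5764801 = 566824 multiplications

Standard: 6331625 multiplications (185^3). Strassen: 5764801 multiplications (7^8, after padding to 256x256). Strassen reduces 8 recursive multiplications to 7 at each level.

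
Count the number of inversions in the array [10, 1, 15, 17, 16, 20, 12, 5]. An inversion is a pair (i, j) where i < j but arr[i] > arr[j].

Finding inversions in [10, 1, 15, 17, 16, 20, 12, 5]:

(0, 1): arr[0]=10 > arr[1]=1
(0, 7): arr[0]=10 > arr[7]=5
(2, 6): arr[2]=15 > arr[6]=12
(2, 7): arr[2]=15 > arr[7]=5
(3, 4): arr[3]=17 > arr[4]=16
(3, 6): arr[3]=17 > arr[6]=12
(3, 7): arr[3]=17 > arr[7]=5
(4, 6): arr[4]=16 > arr[6]=12
(4, 7): arr[4]=16 > arr[7]=5
(5, 6): arr[5]=20 > arr[6]=12
(5, 7): arr[5]=20 > arr[7]=5
(6, 7): arr[6]=12 > arr[7]=5

Total inversions: 12

The array has 12 inversion(s): (0,1), (0,7), (2,6), (2,7), (3,4), (3,6), (3,7), (4,6), (4,7), (5,6), (5,7), (6,7). Each pair (i,j) satisfies i < j and arr[i] > arr[j].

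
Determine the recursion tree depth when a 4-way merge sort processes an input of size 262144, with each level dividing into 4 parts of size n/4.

For divide and conquer with division factor 4:

Problem sizes at each level:
Level 0: 262144
Level 1: 65536
Level 2: 16384
Level 3: 4096
Level 4: 1024
Level 5: 256
Level 6: 64
Level 7: 16
Level 8: 4
Level 9: 1

The root is level 0 and the size-1 base case is level 9 (the tree spans levels 0 through 9, i.e. 10 levels counting the root), so the depth is the number of divisions: log_4(262144) = 9

The recursion tree depth is log_4(262144) = 9. At each level, the problem size is divided by 4, so it takes 9 divisions to reduce to a base case of size 1. The algorithm makes 4 recursive calls at each level.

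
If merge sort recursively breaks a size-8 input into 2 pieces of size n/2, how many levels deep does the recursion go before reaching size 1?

For divide and conquer with division factor 2:

Problem sizes at each level:
Level 0: 8
Level 1: 4
Level 2: 2
Level 3: 1

The root is level 0 and the size-1 base case is level 3 (the tree spans levels 0 through 3, i.e. 4 levels counting the root), so the depth is the number of divisions: log_2(8) = 3

The recursion tree depth is log_2(8) = 3. At each level, the problem size is divided by 2, so it takes 3 divisions to reduce to a base case of size 1. The algorithm makes 2 recursive calls at each level.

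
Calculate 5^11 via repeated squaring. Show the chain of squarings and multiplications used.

Computing 5^11 by squaring (build up from 5^1; each line after the first costs one multiplication):

5^1 = 5
5^2 = (5^1)^2 = 5^2 = 25
5^4 = (5^2)^2 = 25^2 = 625
5^5 = 5 * 5^4 = 5 * 625 = 3125
5^10 = (5^5)^2 = 3125^2 = 9765625
5^11 = 5 * 5^10 = 5 * 9765625 = 48828125

Result: 48828125
Multiplications needed: 5 (5 lines after 5^1)

5^11 = 48828125. Using exponentiation by squaring, this requires 5 multiplications. The key idea: if the exponent is even, square the half-power; if odd, multiply by the base once.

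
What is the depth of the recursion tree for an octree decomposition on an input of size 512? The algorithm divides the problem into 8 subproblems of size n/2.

For divide and conquer with division factor 2:

Problem sizes at each level:
Level 0: 512
Level 1: 256
Level 2: 128
Level 3: 64
Level 4: 32
Level 5: 16
Level 6: 8
Level 7: 4
Level 8: 2
Level 9: 1

The root is level 0 and the size-1 base case is level 9 (the tree spans levels 0 through 9, i.e. 10 levels counting the root), so the depth is the number of divisions: log_2(512) = 9

The recursion tree depth is log_2(512) = 9. At each level, the problem size is divided by 2, so it takes 9 divisions to reduce to a base case of size 1. The algorithm makes 8 recursive calls at each level.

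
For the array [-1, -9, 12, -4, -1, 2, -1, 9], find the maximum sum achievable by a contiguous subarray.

Using Kadane's algorithm on [-1, -9, 12, -4, -1, 2, -1, 9]:

Scanning through the array:
Position 1 (value -9): max_ending_here = -9, max_so_far = -1
Position 2 (value 12): max_ending_here = 12, max_so_far = 12
Position 3 (value -4): max_ending_here = 8, max_so_far = 12
Position 4 (value -1): max_ending_here = 7, max_so_far = 12
Position 5 (value 2): max_ending_here = 9, max_so_far = 12
Position 6 (value -1): max_ending_here = 8, max_so_far = 12
Position 7 (value 9): max_ending_here = 17, max_so_far = 17

Maximum subarray: [12, -4, -1, 2, -1, 9]
Maximum sum: 17

The maximum subarray is [12, -4, -1, 2, -1, 9] with sum 17. This subarray runs from index 2 to index 7.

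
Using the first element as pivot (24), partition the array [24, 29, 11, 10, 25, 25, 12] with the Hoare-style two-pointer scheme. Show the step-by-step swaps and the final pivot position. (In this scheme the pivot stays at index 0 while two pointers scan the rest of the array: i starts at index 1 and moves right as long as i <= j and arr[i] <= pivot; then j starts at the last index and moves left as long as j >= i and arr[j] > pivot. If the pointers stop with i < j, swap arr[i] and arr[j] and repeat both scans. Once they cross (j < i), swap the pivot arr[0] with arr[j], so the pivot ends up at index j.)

Hoare-style two-pointer partition with pivot = 24:

Initial array: [24, 29, 11, 10, 25, 25, 12]

Pointers start at i = 1, j = 6.
i stops at index 1 (arr[1]=29 > 24), j stops at index 6 (arr[6]=12 <= 24): swap arr[1] and arr[6], array becomes [24, 12, 11, 10, 25, 25, 29]
i ends at 4, j ends at 3: the pointers have crossed (j < i), so scanning stops.

Swap pivot arr[0] with arr[3] to place pivot at position 3: [10, 12, 11, 24, 25, 25, 29]
Pivot position: 3

After partitioning with pivot 24, the array becomes [10, 12, 11, 24, 25, 25, 29]. The pivot is placed at index 3. All elements to the left of the pivot are <= 24, and all elements to the right are > 24.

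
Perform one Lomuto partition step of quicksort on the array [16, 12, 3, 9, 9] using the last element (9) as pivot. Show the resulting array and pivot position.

Lomuto partition with pivot = 9:

Initial array: [16, 12, 3, 9, 9]

arr[0]=16 > 9: no swap
arr[1]=12 > 9: no swap
arr[2]=3 <= 9: swap with position 0, array becomes [3, 12, 16, 9, 9]
arr[3]=9 <= 9: swap with position 1, array becomes [3, 9, 16, 12, 9]

Place pivot at position 2: [3, 9, 9, 12, 16]
Pivot position: 2

After partitioning with pivot 9, the array becomes [3, 9, 9, 12, 16]. The pivot is placed at index 2. All elements to the left of the pivot are <= 9, and all elements to the right are > 9.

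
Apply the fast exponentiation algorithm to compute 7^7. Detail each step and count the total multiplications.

Computing 7^7 by squaring (build up from 7^1; each line after the first costs one multiplication):

7^1 = 7
7^2 = (7^1)^2 = 7^2 = 49
7^3 = 7 * 7^2 = 7 * 49 = 343
7^6 = (7^3)^2 = 343^2 = 117649
7^7 = 7 * 7^6 = 7 * 117649 = 823543

Result: 823543
Multiplications needed: 4 (4 lines after 7^1)

7^7 = 823543. Using exponentiation by squaring, this requires 4 multiplications. The key idea: if the exponent is even, square the half-power; if odd, multiply by the base once.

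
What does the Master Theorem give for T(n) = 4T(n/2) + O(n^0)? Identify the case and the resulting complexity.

Master Theorem for T(n) = 4T(n/2) + O(n^0):

a = 4, b = 2, c = 0
log_b(a) = log_2(4) = 2.0000

Case 1: c = 0 < log_2(4) = 2.0000
T(n) = O(n^(log_2 4)) = O(n^2)

For T(n) = 4T(n/2) + O(n^0): log_2(4) = 2.0000. This is Case 1 of the Master Theorem (c < log_b(a), work dominated by leaves), giving O(n^2).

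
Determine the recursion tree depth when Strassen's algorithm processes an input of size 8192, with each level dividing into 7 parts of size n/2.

For divide and conquer with division factor 2:

Problem sizes at each level:
Level 0: 8192
Level 1: 4096
Level 2: 2048
Level 3: 1024
Level 4: 512
Level 5: 256
Level 6: 128
Level 7: 64
Level 8: 32
Level 9: 16
Level 10: 8
Level 11: 4
Level 12: 2
Level 13: 1

The root is level 0 and the size-1 base case is level 13 (the tree spans levels 0 through 13, i.e. 14 levels counting the root), so the depth is the number of divisions: log_2(8192) = 13

The recursion tree depth is log_2(8192) = 13. At each level, the problem size is divided by 2, so it takes 13 divisions to reduce to a base case of size 1. The algorithm makes 7 recursive calls at each level.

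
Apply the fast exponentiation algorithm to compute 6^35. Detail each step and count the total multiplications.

Computing 6^35 by squaring (build up from 6^1; each line after the first costs one multiplication):

6^1 = 6
6^2 = (6^1)^2 = 6^2 = 36
6^4 = (6^2)^2 = 36^2 = 1296
6^8 = (6^4)^2 = 1296^2 = 1679616
6^16 = (6^8)^2 = 1679616^2 = 2821109907456
6^17 = 6 * 6^16 = 6 * 2821109907456 = 16926659444736
6^34 = (6^17)^2 = 16926659444736^2 = 286511799958070431838109696
6^35 = 6 * 6^34 = 6 * 286511799958070431838109696 = 1719070799748422591028658176

Result: 1719070799748422591028658176
Multiplications needed: 7 (7 lines after 6^1)

6^35 = 1719070799748422591028658176. Using exponentiation by squaring, this requires 7 multiplications. The key idea: if the exponent is even, square the half-power; if odd, multiply by the base once.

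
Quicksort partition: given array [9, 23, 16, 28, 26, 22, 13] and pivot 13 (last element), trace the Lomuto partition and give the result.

Lomuto partition with pivot = 13:

Initial array: [9, 23, 16, 28, 26, 22, 13]

arr[0]=9 <= 13: swap with position 0, array becomes [9, 23, 16, 28, 26, 22, 13]
arr[1]=23 > 13: no swap
arr[2]=16 > 13: no swap
arr[3]=28 > 13: no swap
arr[4]=26 > 13: no swap
arr[5]=22 > 13: no swap

Place pivot at position 1: [9, 13, 16, 28, 26, 22, 23]
Pivot position: 1

After partitioning with pivot 13, the array becomes [9, 13, 16, 28, 26, 22, 23]. The pivot is placed at index 1. All elements to the left of the pivot are <= 13, and all elements to the right are > 13.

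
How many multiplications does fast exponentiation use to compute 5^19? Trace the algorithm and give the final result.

Computing 5^19 by squaring (build up from 5^1; each line after the first costs one multiplication):

5^1 = 5
5^2 = (5^1)^2 = 5^2 = 25
5^4 = (5^2)^2 = 25^2 = 625
5^8 = (5^4)^2 = 625^2 = 390625
5^9 = 5 * 5^8 = 5 * 390625 = 1953125
5^18 = (5^9)^2 = 1953125^2 = 3814697265625
5^19 = 5 * 5^18 = 5 * 3814697265625 = 19073486328125

Result: 19073486328125
Multiplications needed: 6 (6 lines after 5^1)

5^19 = 19073486328125. Using exponentiation by squaring, this requires 6 multiplications. The key idea: if the exponent is even, square the half-power; if odd, multiply by the base once.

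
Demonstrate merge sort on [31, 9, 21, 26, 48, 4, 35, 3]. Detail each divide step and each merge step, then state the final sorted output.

Merge sort trace:

Split: [31, 9, 21, 26, 48, 4, 35, 3] -> [31, 9, 21, 26] and [48, 4, 35, 3]
  Split: [31, 9, 21, 26] -> [31, 9] and [21, 26]
    Split: [31, 9] -> [31] and [9]
    Merge: [31] + [9] -> [9, 31]
    Split: [21, 26] -> [21] and [26]
    Merge: [21] + [26] -> [21, 26]
  Merge: [9, 31] + [21, 26] -> [9, 21, 26, 31]
  Split: [48, 4, 35, 3] -> [48, 4] and [35, 3]
    Split: [48, 4] -> [48] and [4]
    Merge: [48] + [4] -> [4, 48]
    Split: [35, 3] -> [35] and [3]
    Merge: [35] + [3] -> [3, 35]
  Merge: [4, 48] + [3, 35] -> [3, 4, 35, 48]
Merge: [9, 21, 26, 31] + [3, 4, 35, 48] -> [3, 4, 9, 21, 26, 31, 35, 48]

Final sorted array: [3, 4, 9, 21, 26, 31, 35, 48]

The merge sort proceeds by recursively splitting the array and merging sorted halves.
After all merges, the sorted array is [3, 4, 9, 21, 26, 31, 35, 48].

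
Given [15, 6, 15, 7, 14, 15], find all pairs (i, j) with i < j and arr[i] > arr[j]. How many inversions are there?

Finding inversions in [15, 6, 15, 7, 14, 15]:

(0, 1): arr[0]=15 > arr[1]=6
(0, 3): arr[0]=15 > arr[3]=7
(0, 4): arr[0]=15 > arr[4]=14
(2, 3): arr[2]=15 > arr[3]=7
(2, 4): arr[2]=15 > arr[4]=14

Total inversions: 5

The array has 5 inversion(s): (0,1), (0,3), (0,4), (2,3), (2,4). Each pair (i,j) satisfies i < j and arr[i] > arr[j].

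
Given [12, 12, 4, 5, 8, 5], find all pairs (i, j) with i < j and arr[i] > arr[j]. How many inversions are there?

Finding inversions in [12, 12, 4, 5, 8, 5]:

(0, 2): arr[0]=12 > arr[2]=4
(0, 3): arr[0]=12 > arr[3]=5
(0, 4): arr[0]=12 > arr[4]=8
(0, 5): arr[0]=12 > arr[5]=5
(1, 2): arr[1]=12 > arr[2]=4
(1, 3): arr[1]=12 > arr[3]=5
(1, 4): arr[1]=12 > arr[4]=8
(1, 5): arr[1]=12 > arr[5]=5
(4, 5): arr[4]=8 > arr[5]=5

Total inversions: 9

The array has 9 inversion(s): (0,2), (0,3), (0,4), (0,5), (1,2), (1,3), (1,4), (1,5), (4,5). Each pair (i,j) satisfies i < j and arr[i] > arr[j].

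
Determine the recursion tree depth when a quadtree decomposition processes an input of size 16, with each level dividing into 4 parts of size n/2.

For divide and conquer with division factor 2:

Problem sizes at each level:
Level 0: 16
Level 1: 8
Level 2: 4
Level 3: 2
Level 4: 1

The root is level 0 and the size-1 base case is level 4 (the tree spans levels 0 through 4, i.e. 5 levels counting the root), so the depth is the number of divisions: log_2(16) = 4

The recursion tree depth is log_2(16) = 4. At each level, the problem size is divided by 2, so it takes 4 divisions to reduce to a base case of size 1. The algorithm makes 4 recursive calls at each level.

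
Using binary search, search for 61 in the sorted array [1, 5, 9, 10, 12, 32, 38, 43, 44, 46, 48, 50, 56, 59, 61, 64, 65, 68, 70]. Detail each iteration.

Binary search for 61 in [1, 5, 9, 10, 12, 32, 38, 43, 44, 46, 48, 50, 56, 59, 61, 64, 65, 68, 70]:

lo=0, hi=18, mid=9, arr[mid]=46 -> 46 < 61, search right half
lo=10, hi=18, mid=14, arr[mid]=61 -> Found target at index 14!

Binary search finds 61 at index 14 after 2 comparisons. The search repeatedly halves the search space by comparing with the middle element.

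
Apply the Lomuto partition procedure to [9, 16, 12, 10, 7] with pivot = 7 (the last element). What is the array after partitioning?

Lomuto partition with pivot = 7:

Initial array: [9, 16, 12, 10, 7]

arr[0]=9 > 7: no swap
arr[1]=16 > 7: no swap
arr[2]=12 > 7: no swap
arr[3]=10 > 7: no swap

Place pivot at position 0: [7, 16, 12, 10, 9]
Pivot position: 0

After partitioning with pivot 7, the array becomes [7, 16, 12, 10, 9]. The pivot is placed at index 0. All elements to the left of the pivot are <= 7, and all elements to the right are > 7.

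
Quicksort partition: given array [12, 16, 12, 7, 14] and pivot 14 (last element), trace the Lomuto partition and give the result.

Lomuto partition with pivot = 14:

Initial array: [12, 16, 12, 7, 14]

arr[0]=12 <= 14: swap with position 0, array becomes [12, 16, 12, 7, 14]
arr[1]=16 > 14: no swap
arr[2]=12 <= 14: swap with position 1, array becomes [12, 12, 16, 7, 14]
arr[3]=7 <= 14: swap with position 2, array becomes [12, 12, 7, 16, 14]

Place pivot at position 3: [12, 12, 7, 14, 16]
Pivot position: 3

After partitioning with pivot 14, the array becomes [12, 12, 7, 14, 16]. The pivot is placed at index 3. All elements to the left of the pivot are <= 14, and all elements to the right are > 14.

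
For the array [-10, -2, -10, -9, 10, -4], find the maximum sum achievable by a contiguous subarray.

Using Kadane's algorithm on [-10, -2, -10, -9, 10, -4]:

Scanning through the array:
Position 1 (value -2): max_ending_here = -2, max_so_far = -2
Position 2 (value -10): max_ending_here = -10, max_so_far = -2
Position 3 (value -9): max_ending_here = -9, max_so_far = -2
Position 4 (value 10): max_ending_here = 10, max_so_far = 10
Position 5 (value -4): max_ending_here = 6, max_so_far = 10

Maximum subarray: [10]
Maximum sum: 10

The maximum subarray is [10] with sum 10. This subarray runs from index 4 to index 4.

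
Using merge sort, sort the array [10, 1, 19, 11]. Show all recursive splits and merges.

Merge sort trace:

Split: [10, 1, 19, 11] -> [10, 1] and [19, 11]
  Split: [10, 1] -> [10] and [1]
  Merge: [10] + [1] -> [1, 10]
  Split: [19, 11] -> [19] and [11]
  Merge: [19] + [11] -> [11, 19]
Merge: [1, 10] + [11, 19] -> [1, 10, 11, 19]

Final sorted array: [1, 10, 11, 19]

The merge sort proceeds by recursively splitting the array and merging sorted halves.
After all merges, the sorted array is [1, 10, 11, 19].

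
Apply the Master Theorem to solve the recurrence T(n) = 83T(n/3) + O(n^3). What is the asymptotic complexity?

Master Theorem for T(n) = 83T(n/3) + O(n^3):

a = 83, b = 3, c = 3
log_b(a) = log_3(83) = 4.0222

Case 1: c = 3 < log_3(83) = 4.0222
T(n) = O(n^(log_3 83))

For T(n) = 83T(n/3) + O(n^3): log_3(83) = 4.0222. This is Case 1 of the Master Theorem (c < log_b(a), work dominated by leaves), giving O(n^(log_3 83)).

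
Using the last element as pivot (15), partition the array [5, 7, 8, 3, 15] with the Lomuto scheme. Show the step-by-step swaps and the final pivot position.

Lomuto partition with pivot = 15:

Initial array: [5, 7, 8, 3, 15]

arr[0]=5 <= 15: swap with position 0, array becomes [5, 7, 8, 3, 15]
arr[1]=7 <= 15: swap with position 1, array becomes [5, 7, 8, 3, 15]
arr[2]=8 <= 15: swap with position 2, array becomes [5, 7, 8, 3, 15]
arr[3]=3 <= 15: swap with position 3, array becomes [5, 7, 8, 3, 15]

Place pivot at position 4: [5, 7, 8, 3, 15]
Pivot position: 4

After partitioning with pivot 15, the array becomes [5, 7, 8, 3, 15]. The pivot is placed at index 4. All elements to the left of the pivot are <= 15, and all elements to the right are > 15.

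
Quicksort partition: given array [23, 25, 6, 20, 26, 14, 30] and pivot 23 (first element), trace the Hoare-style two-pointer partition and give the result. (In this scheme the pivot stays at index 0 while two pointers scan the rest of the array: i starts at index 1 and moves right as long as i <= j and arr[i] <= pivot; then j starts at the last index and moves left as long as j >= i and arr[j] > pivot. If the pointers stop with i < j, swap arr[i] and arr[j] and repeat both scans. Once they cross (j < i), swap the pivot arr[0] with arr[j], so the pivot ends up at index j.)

Hoare-style two-pointer partition with pivot = 23:

Initial array: [23, 25, 6, 20, 26, 14, 30]

Pointers start at i = 1, j = 6.
i stops at index 1 (arr[1]=25 > 23), j stops at index 5 (arr[5]=14 <= 23): swap arr[1] and arr[5], array becomes [23, 14, 6, 20, 26, 25, 30]
i ends at 4, j ends at 3: the pointers have crossed (j < i), so scanning stops.

Swap pivot arr[0] with arr[3] to place pivot at position 3: [20, 14, 6, 23, 26, 25, 30]
Pivot position: 3

After partitioning with pivot 23, the array becomes [20, 14, 6, 23, 26, 25, 30]. The pivot is placed at index 3. All elements to the left of the pivot are <= 23, and all elements to the right are > 23.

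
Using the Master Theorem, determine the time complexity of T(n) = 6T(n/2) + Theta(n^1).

Master Theorem for T(n) = 6T(n/2) + O(n^1):

a = 6, b = 2, c = 1
log_b(a) = log_2(6) = 2.5850

Case 1: c = 1 < log_2(6) = 2.5850
T(n) = O(n^(log_2 6))

For T(n) = 6T(n/2) + O(n^1): log_2(6) = 2.5850. This is Case 1 of the Master Theorem (c < log_b(a), work dominated by leaves), giving O(n^(log_2 6)).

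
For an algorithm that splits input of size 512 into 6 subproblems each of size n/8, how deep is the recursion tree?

For divide and conquer with division factor 8:

Problem sizes at each level:
Level 0: 512
Level 1: 64
Level 2: 8
Level 3: 1

The root is level 0 and the size-1 base case is level 3 (the tree spans levels 0 through 3, i.e. 4 levels counting the root), so the depth is the number of divisions: log_8(512) = 3

The recursion tree depth is log_8(512) = 3. At each level, the problem size is divided by 8, so it takes 3 divisions to reduce to a base case of size 1. The algorithm makes 6 recursive calls at each level.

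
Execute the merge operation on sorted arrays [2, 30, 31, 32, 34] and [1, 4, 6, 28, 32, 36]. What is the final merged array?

Merging process:

Compare 2 vs 1: take 1 from right. Merged: [1]
Compare 2 vs 4: take 2 from left. Merged: [1, 2]
Compare 30 vs 4: take 4 from right. Merged: [1, 2, 4]
Compare 30 vs 6: take 6 from right. Merged: [1, 2, 4, 6]
Compare 30 vs 28: take 28 from right. Merged: [1, 2, 4, 6, 28]
Compare 30 vs 32: take 30 from left. Merged: [1, 2, 4, 6, 28, 30]
Compare 31 vs 32: take 31 from left. Merged: [1, 2, 4, 6, 28, 30, 31]
Compare 32 vs 32: take 32 from left. Merged: [1, 2, 4, 6, 28, 30, 31, 32]
Compare 34 vs 32: take 32 from right. Merged: [1, 2, 4, 6, 28, 30, 31, 32, 32]
Compare 34 vs 36: take 34 from left. Merged: [1, 2, 4, 6, 28, 30, 31, 32, 32, 34]
Append remaining from right: [36]. Merged: [1, 2, 4, 6, 28, 30, 31, 32, 32, 34, 36]

Final merged array: [1, 2, 4, 6, 28, 30, 31, 32, 32, 34, 36]
Total comparisons: 10

The merged array is [1, 2, 4, 6, 28, 30, 31, 32, 32, 34, 36], requiring 10 comparisons. The merge step runs in O(n) time where n is the total number of elements.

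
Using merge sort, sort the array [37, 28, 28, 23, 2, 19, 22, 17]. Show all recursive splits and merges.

Merge sort trace:

Split: [37, 28, 28, 23, 2, 19, 22, 17] -> [37, 28, 28, 23] and [2, 19, 22, 17]
  Split: [37, 28, 28, 23] -> [37, 28] and [28, 23]
    Split: [37, 28] -> [37] and [28]
    Merge: [37] + [28] -> [28, 37]
    Split: [28, 23] -> [28] and [23]
    Merge: [28] + [23] -> [23, 28]
  Merge: [28, 37] + [23, 28] -> [23, 28, 28, 37]
  Split: [2, 19, 22, 17] -> [2, 19] and [22, 17]
    Split: [2, 19] -> [2] and [19]
    Merge: [2] + [19] -> [2, 19]
    Split: [22, 17] -> [22] and [17]
    Merge: [22] + [17] -> [17, 22]
  Merge: [2, 19] + [17, 22] -> [2, 17, 19, 22]
Merge: [23, 28, 28, 37] + [2, 17, 19, 22] -> [2, 17, 19, 22, 23, 28, 28, 37]

Final sorted array: [2, 17, 19, 22, 23, 28, 28, 37]

The merge sort proceeds by recursively splitting the array and merging sorted halves.
After all merges, the sorted array is [2, 17, 19, 22, 23, 28, 28, 37].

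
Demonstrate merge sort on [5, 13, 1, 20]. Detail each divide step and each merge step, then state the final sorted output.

Merge sort trace:

Split: [5, 13, 1, 20] -> [5, 13] and [1, 20]
  Split: [5, 13] -> [5] and [13]
  Merge: [5] + [13] -> [5, 13]
  Split: [1, 20] -> [1] and [20]
  Merge: [1] + [20] -> [1, 20]
Merge: [5, 13] + [1, 20] -> [1, 5, 13, 20]

Final sorted array: [1, 5, 13, 20]

The merge sort proceeds by recursively splitting the array and merging sorted halves.
After all merges, the sorted array is [1, 5, 13, 20].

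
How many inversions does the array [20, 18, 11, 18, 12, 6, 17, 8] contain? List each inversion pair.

Finding inversions in [20, 18, 11, 18, 12, 6, 17, 8]:

(0, 1): arr[0]=20 > arr[1]=18
(0, 2): arr[0]=20 > arr[2]=11
(0, 3): arr[0]=20 > arr[3]=18
(0, 4): arr[0]=20 > arr[4]=12
(0, 5): arr[0]=20 > arr[5]=6
(0, 6): arr[0]=20 > arr[6]=17
(0, 7): arr[0]=20 > arr[7]=8
(1, 2): arr[1]=18 > arr[2]=11
(1, 4): arr[1]=18 > arr[4]=12
(1, 5): arr[1]=18 > arr[5]=6
(1, 6): arr[1]=18 > arr[6]=17
(1, 7): arr[1]=18 > arr[7]=8
(2, 5): arr[2]=11 > arr[5]=6
(2, 7): arr[2]=11 > arr[7]=8
(3, 4): arr[3]=18 > arr[4]=12
(3, 5): arr[3]=18 > arr[5]=6
(3, 6): arr[3]=18 > arr[6]=17
(3, 7): arr[3]=18 > arr[7]=8
(4, 5): arr[4]=12 > arr[5]=6
(4, 7): arr[4]=12 > arr[7]=8
(6, 7): arr[6]=17 > arr[7]=8

Total inversions: 21

The array has 21 inversion(s): (0,1), (0,2), (0,3), (0,4), (0,5), (0,6), (0,7), (1,2), (1,4), (1,5), (1,6), (1,7), (2,5), (2,7), (3,4), (3,5), (3,6), (3,7), (4,5), (4,7), (6,7). Each pair (i,j) satisfies i < j and arr[i] > arr[j].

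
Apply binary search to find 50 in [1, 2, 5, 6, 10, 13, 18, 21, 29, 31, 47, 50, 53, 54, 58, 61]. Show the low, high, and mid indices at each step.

Binary search for 50 in [1, 2, 5, 6, 10, 13, 18, 21, 29, 31, 47, 50, 53, 54, 58, 61]:

lo=0, hi=15, mid=7, arr[mid]=21 -> 21 < 50, search right half
lo=8, hi=15, mid=11, arr[mid]=50 -> Found target at index 11!

Binary search finds 50 at index 11 after 2 comparisons. The search repeatedly halves the search space by comparing with the middle element.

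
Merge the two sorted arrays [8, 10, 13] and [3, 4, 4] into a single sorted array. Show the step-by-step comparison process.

Merging process:

Compare 8 vs 3: take 3 from right. Merged: [3]
Compare 8 vs 4: take 4 from right. Merged: [3, 4]
Compare 8 vs 4: take 4 from right. Merged: [3, 4, 4]
Append remaining from left: [8, 10, 13]. Merged: [3, 4, 4, 8, 10, 13]

Final merged array: [3, 4, 4, 8, 10, 13]
Total comparisons: 3

The merged array is [3, 4, 4, 8, 10, 13], requiring 3 comparisons. The merge step runs in O(n) time where n is the total number of elements.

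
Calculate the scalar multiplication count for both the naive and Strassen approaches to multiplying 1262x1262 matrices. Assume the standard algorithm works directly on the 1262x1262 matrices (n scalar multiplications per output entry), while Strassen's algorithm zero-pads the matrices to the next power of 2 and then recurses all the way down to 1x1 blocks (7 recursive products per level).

Matrix multiplication for 1262x1262 matrices:

Strassen's algorithm requires power-of-2 dimensions. Pad 1262x1262 to 2048x2048 (next power of 2).

Standard algorithm: 1262^3 = 2009916728 multiplications
Strassen's algorithm: 7^(log2(2048)) = 7^11 = 1977326743 multiplications
Savings: 2009916728 - 1977326743 = 32589985 multiplications

Standard: 2009916728 multiplications (1262^3). Strassen: 1977326743 multiplications (7^11, after padding to 2048x2048). Strassen reduces 8 recursive multiplications to 7 at each level.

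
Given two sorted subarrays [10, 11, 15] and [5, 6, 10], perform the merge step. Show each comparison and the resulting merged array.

Merging process:

Compare 10 vs 5: take 5 from right. Merged: [5]
Compare 10 vs 6: take 6 from right. Merged: [5, 6]
Compare 10 vs 10: take 10 from left. Merged: [5, 6, 10]
Compare 11 vs 10: take 10 from right. Merged: [5, 6, 10, 10]
Append remaining from left: [11, 15]. Merged: [5, 6, 10, 10, 11, 15]

Final merged array: [5, 6, 10, 10, 11, 15]
Total comparisons: 4

The merged array is [5, 6, 10, 10, 11, 15], requiring 4 comparisons. The merge step runs in O(n) time where n is the total number of elements.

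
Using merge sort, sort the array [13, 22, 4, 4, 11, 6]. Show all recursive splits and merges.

Merge sort trace:

Split: [13, 22, 4, 4, 11, 6] -> [13, 22, 4] and [4, 11, 6]
  Split: [13, 22, 4] -> [13] and [22, 4]
    Split: [22, 4] -> [22] and [4]
    Merge: [22] + [4] -> [4, 22]
  Merge: [13] + [4, 22] -> [4, 13, 22]
  Split: [4, 11, 6] -> [4] and [11, 6]
    Split: [11, 6] -> [11] and [6]
    Merge: [11] + [6] -> [6, 11]
  Merge: [4] + [6, 11] -> [4, 6, 11]
Merge: [4, 13, 22] + [4, 6, 11] -> [4, 4, 6, 11, 13, 22]

Final sorted array: [4, 4, 6, 11, 13, 22]

The merge sort proceeds by recursively splitting the array and merging sorted halves.
After all merges, the sorted array is [4, 4, 6, 11, 13, 22].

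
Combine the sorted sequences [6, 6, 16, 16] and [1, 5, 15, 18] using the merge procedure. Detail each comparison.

Merging process:

Compare 6 vs 1: take 1 from right. Merged: [1]
Compare 6 vs 5: take 5 from right. Merged: [1, 5]
Compare 6 vs 15: take 6 from left. Merged: [1, 5, 6]
Compare 6 vs 15: take 6 from left. Merged: [1, 5, 6, 6]
Compare 16 vs 15: take 15 from right. Merged: [1, 5, 6, 6, 15]
Compare 16 vs 18: take 16 from left. Merged: [1, 5, 6, 6, 15, 16]
Compare 16 vs 18: take 16 from left. Merged: [1, 5, 6, 6, 15, 16, 16]
Append remaining from right: [18]. Merged: [1, 5, 6, 6, 15, 16, 16, 18]

Final merged array: [1, 5, 6, 6, 15, 16, 16, 18]
Total comparisons: 7

The merged array is [1, 5, 6, 6, 15, 16, 16, 18], requiring 7 comparisons. The merge step runs in O(n) time where n is the total number of elements.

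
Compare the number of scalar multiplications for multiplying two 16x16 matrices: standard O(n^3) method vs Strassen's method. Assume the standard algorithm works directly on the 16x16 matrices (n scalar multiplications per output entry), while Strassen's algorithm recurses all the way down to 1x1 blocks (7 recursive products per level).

Matrix multiplication for 16x16 matrices:

Standard algorithm: 16^3 = 4096 multiplications
Strassen's algorithm: 7^(log2(16)) = 7^4 = 2401 multiplications
Savings: 4096 - 2401 = 1695 multiplications

Standard: 4096 multiplications (16^3). Strassen: 2401 multiplications (7^4). Strassen reduces 8 recursive multiplications to 7 at each level.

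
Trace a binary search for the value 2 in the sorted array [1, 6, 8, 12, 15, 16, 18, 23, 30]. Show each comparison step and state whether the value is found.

Binary search for 2 in [1, 6, 8, 12, 15, 16, 18, 23, 30]:

lo=0, hi=8, mid=4, arr[mid]=15 -> 15 > 2, search left half
lo=0, hi=3, mid=1, arr[mid]=6 -> 6 > 2, search left half
lo=0, hi=0, mid=0, arr[mid]=1 -> 1 < 2, search right half
lo=1 > hi=0, target 2 not found

Binary search determines that 2 is not in the array after 3 comparisons. The search space was exhausted without finding the target.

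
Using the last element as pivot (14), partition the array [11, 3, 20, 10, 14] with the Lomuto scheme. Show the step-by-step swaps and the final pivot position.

Lomuto partition with pivot = 14:

Initial array: [11, 3, 20, 10, 14]

arr[0]=11 <= 14: swap with position 0, array becomes [11, 3, 20, 10, 14]
arr[1]=3 <= 14: swap with position 1, array becomes [11, 3, 20, 10, 14]
arr[2]=20 > 14: no swap
arr[3]=10 <= 14: swap with position 2, array becomes [11, 3, 10, 20, 14]

Place pivot at position 3: [11, 3, 10, 14, 20]
Pivot position: 3

After partitioning with pivot 14, the array becomes [11, 3, 10, 14, 20]. The pivot is placed at index 3. All elements to the left of the pivot are <= 14, and all elements to the right are > 14.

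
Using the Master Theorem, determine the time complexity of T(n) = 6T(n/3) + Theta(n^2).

Master Theorem for T(n) = 6T(n/3) + O(n^2):

a = 6, b = 3, c = 2
log_b(a) = log_3(6) = 1.6309

Case 3: c = 2 > log_3(6) = 1.6309
T(n) = O(n^2) = O(n^2)

For T(n) = 6T(n/3) + O(n^2): log_3(6) = 1.6309. This is Case 3 of the Master Theorem (c > log_b(a), work dominated by root), giving O(n^2).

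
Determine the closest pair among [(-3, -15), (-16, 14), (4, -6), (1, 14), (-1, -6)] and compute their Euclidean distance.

Computing all pairwise distances among 5 points:

d((-3, -15), (-16, 14)) = 31.7805
d((-3, -15), (4, -6)) = 11.4018
d((-3, -15), (1, 14)) = 29.2746
d((-3, -15), (-1, -6)) = 9.2195
d((-16, 14), (4, -6)) = 28.2843
d((-16, 14), (1, 14)) = 17.0
d((-16, 14), (-1, -6)) = 25.0
d((4, -6), (1, 14)) = 20.2237
d((4, -6), (-1, -6)) = 5.0 <-- minimum
d((1, 14), (-1, -6)) = 20.0998

Closest pair: (4, -6) and (-1, -6) with distance 5.0

The closest pair is (4, -6) and (-1, -6) with Euclidean distance 5.0. For 5 points, brute-force pairwise comparison is shown above. For large n, the divide-and-conquer algorithm (sort by x, recurse on halves, check the dividing strip) achieves O(n log n).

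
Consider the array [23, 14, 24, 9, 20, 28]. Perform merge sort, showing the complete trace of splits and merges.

Merge sort trace:

Split: [23, 14, 24, 9, 20, 28] -> [23, 14, 24] and [9, 20, 28]
  Split: [23, 14, 24] -> [23] and [14, 24]
    Split: [14, 24] -> [14] and [24]
    Merge: [14] + [24] -> [14, 24]
  Merge: [23] + [14, 24] -> [14, 23, 24]
  Split: [9, 20, 28] -> [9] and [20, 28]
    Split: [20, 28] -> [20] and [28]
    Merge: [20] + [28] -> [20, 28]
  Merge: [9] + [20, 28] -> [9, 20, 28]
Merge: [14, 23, 24] + [9, 20, 28] -> [9, 14, 20, 23, 24, 28]

Final sorted array: [9, 14, 20, 23, 24, 28]

The merge sort proceeds by recursively splitting the array and merging sorted halves.
After all merges, the sorted array is [9, 14, 20, 23, 24, 28].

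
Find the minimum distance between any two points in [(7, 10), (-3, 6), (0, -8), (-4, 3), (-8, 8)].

Computing all pairwise distances among 5 points:

d((7, 10), (-3, 6)) = 10.7703
d((7, 10), (0, -8)) = 19.3132
d((7, 10), (-4, 3)) = 13.0384
d((7, 10), (-8, 8)) = 15.1327
d((-3, 6), (0, -8)) = 14.3178
d((-3, 6), (-4, 3)) = 3.1623 <-- minimum
d((-3, 6), (-8, 8)) = 5.3852
d((0, -8), (-4, 3)) = 11.7047
d((0, -8), (-8, 8)) = 17.8885
d((-4, 3), (-8, 8)) = 6.4031

Closest pair: (-3, 6) and (-4, 3) with distance 3.1623

The closest pair is (-3, 6) and (-4, 3) with Euclidean distance 3.1623. For 5 points, brute-force pairwise comparison is shown above. For large n, the divide-and-conquer algorithm (sort by x, recurse on halves, check the dividing strip) achieves O(n log n).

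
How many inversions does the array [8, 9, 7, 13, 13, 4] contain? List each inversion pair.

Finding inversions in [8, 9, 7, 13, 13, 4]:

(0, 2): arr[0]=8 > arr[2]=7
(0, 5): arr[0]=8 > arr[5]=4
(1, 2): arr[1]=9 > arr[2]=7
(1, 5): arr[1]=9 > arr[5]=4
(2, 5): arr[2]=7 > arr[5]=4
(3, 5): arr[3]=13 > arr[5]=4
(4, 5): arr[4]=13 > arr[5]=4

Total inversions: 7

The array has 7 inversion(s): (0,2), (0,5), (1,2), (1,5), (2,5), (3,5), (4,5). Each pair (i,j) satisfies i < j and arr[i] > arr[j].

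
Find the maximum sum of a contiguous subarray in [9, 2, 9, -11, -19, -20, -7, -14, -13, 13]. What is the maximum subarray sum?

Using Kadane's algorithm on [9, 2, 9, -11, -19, -20, -7, -14, -13, 13]:

Scanning through the array:
Position 1 (value 2): max_ending_here = 11, max_so_far = 11
Position 2 (value 9): max_ending_here = 20, max_so_far = 20
Position 3 (value -11): max_ending_here = 9, max_so_far = 20
Position 4 (value -19): max_ending_here = -10, max_so_far = 20
Position 5 (value -20): max_ending_here = -20, max_so_far = 20
Position 6 (value -7): max_ending_here = -7, max_so_far = 20
Position 7 (value -14): max_ending_here = -14, max_so_far = 20
Position 8 (value -13): max_ending_here = -13, max_so_far = 20
Position 9 (value 13): max_ending_here = 13, max_so_far = 20

Maximum subarray: [9, 2, 9]
Maximum sum: 20

The maximum subarray is [9, 2, 9] with sum 20. This subarray runs from index 0 to index 2.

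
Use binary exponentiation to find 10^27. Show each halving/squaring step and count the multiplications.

Computing 10^27 by squaring (build up from 10^1; each line after the first costs one multiplication):

10^1 = 10
10^2 = (10^1)^2 = 10^2 = 100
10^3 = 10 * 10^2 = 10 * 100 = 1000
10^6 = (10^3)^2 = 1000^2 = 1000000
10^12 = (10^6)^2 = 1000000^2 = 1000000000000
10^13 = 10 * 10^12 = 10 * 1000000000000 = 10000000000000
10^26 = (10^13)^2 = 10000000000000^2 = 100000000000000000000000000
10^27 = 10 * 10^26 = 10 * 100000000000000000000000000 = 1000000000000000000000000000

Result: 1000000000000000000000000000
Multiplications needed: 7 (7 lines after 10^1)

10^27 = 1000000000000000000000000000. Using exponentiation by squaring, this requires 7 multiplications. The key idea: if the exponent is even, square the half-power; if odd, multiply by the base once.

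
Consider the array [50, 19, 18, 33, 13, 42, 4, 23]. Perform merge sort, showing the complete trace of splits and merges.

Merge sort trace:

Split: [50, 19, 18, 33, 13, 42, 4, 23] -> [50, 19, 18, 33] and [13, 42, 4, 23]
  Split: [50, 19, 18, 33] -> [50, 19] and [18, 33]
    Split: [50, 19] -> [50] and [19]
    Merge: [50] + [19] -> [19, 50]
    Split: [18, 33] -> [18] and [33]
    Merge: [18] + [33] -> [18, 33]
  Merge: [19, 50] + [18, 33] -> [18, 19, 33, 50]
  Split: [13, 42, 4, 23] -> [13, 42] and [4, 23]
    Split: [13, 42] -> [13] and [42]
    Merge: [13] + [42] -> [13, 42]
    Split: [4, 23] -> [4] and [23]
    Merge: [4] + [23] -> [4, 23]
  Merge: [13, 42] + [4, 23] -> [4, 13, 23, 42]
Merge: [18, 19, 33, 50] + [4, 13, 23, 42] -> [4, 13, 18, 19, 23, 33, 42, 50]

Final sorted array: [4, 13, 18, 19, 23, 33, 42, 50]

The merge sort proceeds by recursively splitting the array and merging sorted halves.
After all merges, the sorted array is [4, 13, 18, 19, 23, 33, 42, 50].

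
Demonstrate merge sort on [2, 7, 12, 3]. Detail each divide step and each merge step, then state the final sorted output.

Merge sort trace:

Split: [2, 7, 12, 3] -> [2, 7] and [12, 3]
  Split: [2, 7] -> [2] and [7]
  Merge: [2] + [7] -> [2, 7]
  Split: [12, 3] -> [12] and [3]
  Merge: [12] + [3] -> [3, 12]
Merge: [2, 7] + [3, 12] -> [2, 3, 7, 12]

Final sorted array: [2, 3, 7, 12]

The merge sort proceeds by recursively splitting the array and merging sorted halves.
After all merges, the sorted array is [2, 3, 7, 12].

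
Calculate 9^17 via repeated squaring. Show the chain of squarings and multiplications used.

Computing 9^17 by squaring (build up from 9^1; each line after the first costs one multiplication):

9^1 = 9
9^2 = (9^1)^2 = 9^2 = 81
9^4 = (9^2)^2 = 81^2 = 6561
9^8 = (9^4)^2 = 6561^2 = 43046721
9^16 = (9^8)^2 = 43046721^2 = 1853020188851841
9^17 = 9 * 9^16 = 9 * 1853020188851841 = 16677181699666569

Result: 16677181699666569
Multiplications needed: 5 (5 lines after 9^1)

9^17 = 16677181699666569. Using exponentiation by squaring, this requires 5 multiplications. The key idea: if the exponent is even, square the half-power; if odd, multiply by the base once.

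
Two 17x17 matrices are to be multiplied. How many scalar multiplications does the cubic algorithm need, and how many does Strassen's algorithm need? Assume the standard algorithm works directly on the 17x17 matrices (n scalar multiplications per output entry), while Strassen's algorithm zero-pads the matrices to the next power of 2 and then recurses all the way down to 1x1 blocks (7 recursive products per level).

Matrix multiplication for 17x17 matrices:

Strassen's algorithm requires power-of-2 dimensions. Pad 17x17 to 32x32 (next power of 2).

Standard algorithm: 17^3 = 4913 multiplications
Strassen's algorithm: 7^(log2(32)) = 7^5 = 16807 multiplications
Difference: 4913 - 16807 = -11894 (Strassen uses MORE here due to padding overhead — for small or just-over-power-of-2 n, padding can outweigh the per-level savings)

Standard: 4913 multiplications (17^3). Strassen: 16807 multiplications (7^5, after padding to 32x32). Strassen reduces 8 recursive multiplications to 7 at each level.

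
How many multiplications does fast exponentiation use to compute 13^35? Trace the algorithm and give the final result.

Computing 13^35 by squaring (build up from 13^1; each line after the first costs one multiplication):

13^1 = 13
13^2 = (13^1)^2 = 13^2 = 169
13^4 = (13^2)^2 = 169^2 = 28561
13^8 = (13^4)^2 = 28561^2 = 815730721
13^16 = (13^8)^2 = 815730721^2 = 665416609183179841
13^17 = 13 * 13^16 = 13 * 665416609183179841 = 8650415919381337933
13^34 = (13^17)^2 = 8650415919381337933^2 = 74829695578286078013428929473144712489
13^35 = 13 * 13^34 = 13 * 74829695578286078013428929473144712489 = 972786042517719014174576083150881262357

Result: 972786042517719014174576083150881262357
Multiplications needed: 7 (7 lines after 13^1)

13^35 = 972786042517719014174576083150881262357. Using exponentiation by squaring, this requires 7 multiplications. The key idea: if the exponent is even, square the half-power; if odd, multiply by the base once.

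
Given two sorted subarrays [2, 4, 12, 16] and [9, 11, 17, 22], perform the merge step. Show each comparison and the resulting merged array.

Merging process:

Compare 2 vs 9: take 2 from left. Merged: [2]
Compare 4 vs 9: take 4 from left. Merged: [2, 4]
Compare 12 vs 9: take 9 from right. Merged: [2, 4, 9]
Compare 12 vs 11: take 11 from right. Merged: [2, 4, 9, 11]
Compare 12 vs 17: take 12 from left. Merged: [2, 4, 9, 11, 12]
Compare 16 vs 17: take 16 from left. Merged: [2, 4, 9, 11, 12, 16]
Append remaining from right: [17, 22]. Merged: [2, 4, 9, 11, 12, 16, 17, 22]

Final merged array: [2, 4, 9, 11, 12, 16, 17, 22]
Total comparisons: 6

The merged array is [2, 4, 9, 11, 12, 16, 17, 22], requiring 6 comparisons. The merge step runs in O(n) time where n is the total number of elements.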